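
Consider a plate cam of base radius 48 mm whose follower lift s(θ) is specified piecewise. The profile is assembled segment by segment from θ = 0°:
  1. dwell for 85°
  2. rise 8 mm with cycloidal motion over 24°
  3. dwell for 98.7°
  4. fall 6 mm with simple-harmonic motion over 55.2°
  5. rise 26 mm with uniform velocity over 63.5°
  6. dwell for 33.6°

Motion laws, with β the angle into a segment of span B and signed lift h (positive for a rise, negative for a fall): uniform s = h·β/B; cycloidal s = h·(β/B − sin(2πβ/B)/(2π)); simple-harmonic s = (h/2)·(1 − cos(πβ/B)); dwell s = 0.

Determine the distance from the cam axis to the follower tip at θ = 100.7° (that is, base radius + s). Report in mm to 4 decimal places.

seg 1 [0°–85°] dwell: s stays 0.0000
seg 2 [85°–109°] cycloidal, h=8: θ=100.7° here. β=15.7, B=24. 8·(0.6542 − sin(2π·0.6542)/(2π)) = 6.2826 → s = 6.2826
radial distance = base radius + s = 48 + 6.2826 = 54.2826

54.2826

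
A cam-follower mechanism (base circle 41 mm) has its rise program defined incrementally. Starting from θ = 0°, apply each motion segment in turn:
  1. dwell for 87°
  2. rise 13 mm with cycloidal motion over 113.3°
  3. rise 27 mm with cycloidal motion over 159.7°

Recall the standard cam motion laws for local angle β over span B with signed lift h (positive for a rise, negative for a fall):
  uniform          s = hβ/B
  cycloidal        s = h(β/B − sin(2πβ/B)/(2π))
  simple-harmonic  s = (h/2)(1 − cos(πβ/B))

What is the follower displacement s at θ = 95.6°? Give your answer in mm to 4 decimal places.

seg 1 [0°–87°] dwell: s stays 0.0000
seg 2 [87°–200.3°] cycloidal, h=13: θ=95.6° here. β=8.6, B=113.3. 13·(0.0759 − sin(2π·0.0759)/(2π)) = 0.0370 → s = 0.0370

0.0370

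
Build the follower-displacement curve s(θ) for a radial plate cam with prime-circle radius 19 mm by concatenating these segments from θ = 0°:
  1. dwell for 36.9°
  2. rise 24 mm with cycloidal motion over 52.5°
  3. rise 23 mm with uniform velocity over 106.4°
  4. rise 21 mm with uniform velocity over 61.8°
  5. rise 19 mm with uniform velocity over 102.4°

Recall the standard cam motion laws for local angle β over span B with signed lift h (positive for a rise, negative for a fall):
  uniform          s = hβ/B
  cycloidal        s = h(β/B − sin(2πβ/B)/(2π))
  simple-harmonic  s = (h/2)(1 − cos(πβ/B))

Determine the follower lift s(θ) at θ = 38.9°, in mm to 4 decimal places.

seg 1 [0°–36.9°] dwell: s stays 0.0000
seg 2 [36.9°–89.4°] cycloidal, h=24: θ=38.9° here. β=2, B=52.5. 24·(0.0381 − sin(2π·0.0381)/(2π)) = 0.0087 → s = 0.0087

0.0087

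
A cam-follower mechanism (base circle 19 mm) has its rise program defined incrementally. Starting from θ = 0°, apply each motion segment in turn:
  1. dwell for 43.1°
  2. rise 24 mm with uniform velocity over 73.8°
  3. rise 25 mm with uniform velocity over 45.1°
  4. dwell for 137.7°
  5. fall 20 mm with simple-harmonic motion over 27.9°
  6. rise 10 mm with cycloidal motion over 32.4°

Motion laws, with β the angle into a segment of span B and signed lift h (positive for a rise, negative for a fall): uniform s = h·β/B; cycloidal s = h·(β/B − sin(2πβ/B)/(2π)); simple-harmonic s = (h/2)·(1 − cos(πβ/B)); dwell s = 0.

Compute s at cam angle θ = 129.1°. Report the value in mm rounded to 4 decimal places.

seg 1 [0°–43.1°] dwell: s stays 0.0000
seg 2 [43.1°–116.9°] uniform, h=24: full span → s += 24 → s = 24.0000
seg 3 [116.9°–162°] uniform, h=25: θ=129.1° here. β=12.2, B=45.1. 25·12.2/45.1 = 6.7627 → s = 30.7627

30.7627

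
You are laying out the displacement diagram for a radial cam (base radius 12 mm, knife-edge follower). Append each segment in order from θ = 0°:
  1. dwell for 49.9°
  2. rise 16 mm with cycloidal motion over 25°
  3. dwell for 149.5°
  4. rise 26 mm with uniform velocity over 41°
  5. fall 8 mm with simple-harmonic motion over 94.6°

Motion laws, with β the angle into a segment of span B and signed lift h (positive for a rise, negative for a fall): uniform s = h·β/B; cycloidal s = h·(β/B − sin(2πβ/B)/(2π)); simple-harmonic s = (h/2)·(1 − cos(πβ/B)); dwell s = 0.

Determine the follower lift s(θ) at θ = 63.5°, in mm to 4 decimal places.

seg 1 [0°–49.9°] dwell: s stays 0.0000
seg 2 [49.9°–74.9°] cycloidal, h=16: θ=63.5° here. β=13.6, B=25. 16·(0.5440 − sin(2π·0.5440)/(2π)) = 9.3991 → s = 9.3991

9.3991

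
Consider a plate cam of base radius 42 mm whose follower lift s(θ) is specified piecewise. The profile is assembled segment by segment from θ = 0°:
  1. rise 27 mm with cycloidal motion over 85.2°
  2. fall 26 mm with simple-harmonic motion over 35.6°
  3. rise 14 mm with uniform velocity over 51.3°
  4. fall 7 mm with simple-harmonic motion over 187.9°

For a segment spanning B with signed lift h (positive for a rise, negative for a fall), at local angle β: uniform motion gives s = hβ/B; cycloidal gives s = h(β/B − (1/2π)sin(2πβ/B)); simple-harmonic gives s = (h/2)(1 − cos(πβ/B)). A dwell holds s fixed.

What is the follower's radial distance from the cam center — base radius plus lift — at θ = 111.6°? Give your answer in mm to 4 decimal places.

seg 1 [0°–85.2°] cycloidal, h=27: full span → s += 27 → s = 27.0000
seg 2 [85.2°–120.8°] simple-harmonic, h=-26: θ=111.6° here. β=26.4, B=35.6. -26/2·(1 − cos(π·0.7416)) = -21.9458 → s = 5.0542
radial distance = base radius + s = 42 + 5.0542 = 47.0542

47.0542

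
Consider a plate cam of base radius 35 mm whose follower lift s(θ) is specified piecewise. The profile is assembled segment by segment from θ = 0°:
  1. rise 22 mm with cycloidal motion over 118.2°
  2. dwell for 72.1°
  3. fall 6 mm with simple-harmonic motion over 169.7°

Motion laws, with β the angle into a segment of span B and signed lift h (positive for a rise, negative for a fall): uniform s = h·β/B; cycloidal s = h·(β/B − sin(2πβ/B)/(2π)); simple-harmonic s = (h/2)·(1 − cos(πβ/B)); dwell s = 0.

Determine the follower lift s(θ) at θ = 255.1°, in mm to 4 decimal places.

seg 1 [0°–118.2°] cycloidal, h=22: full span → s += 22 → s = 22.0000
seg 2 [118.2°–190.3°] dwell: s stays 22.0000
seg 3 [190.3°–360°] simple-harmonic, h=-6: θ=255.1° here. β=64.8, B=169.7. -6/2·(1 − cos(π·0.3819)) = -1.9119 → s = 20.0881

20.0881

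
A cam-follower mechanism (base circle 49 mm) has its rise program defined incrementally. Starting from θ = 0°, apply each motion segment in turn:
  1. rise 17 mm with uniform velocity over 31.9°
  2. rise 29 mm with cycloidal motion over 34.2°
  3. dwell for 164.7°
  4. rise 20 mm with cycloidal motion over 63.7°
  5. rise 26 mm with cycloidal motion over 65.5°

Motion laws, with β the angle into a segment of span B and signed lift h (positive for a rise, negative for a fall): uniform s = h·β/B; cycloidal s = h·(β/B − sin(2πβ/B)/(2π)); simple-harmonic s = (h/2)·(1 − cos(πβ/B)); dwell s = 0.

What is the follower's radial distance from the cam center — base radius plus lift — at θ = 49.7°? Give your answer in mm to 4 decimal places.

seg 1 [0°–31.9°] uniform, h=17: full span → s += 17 → s = 17.0000
seg 2 [31.9°–66.1°] cycloidal, h=29: θ=49.7° here. β=17.8, B=34.2. 29·(0.5205 − sin(2π·0.5205)/(2π)) = 15.6855 → s = 32.6855
radial distance = base radius + s = 49 + 32.6855 = 81.6855

81.6855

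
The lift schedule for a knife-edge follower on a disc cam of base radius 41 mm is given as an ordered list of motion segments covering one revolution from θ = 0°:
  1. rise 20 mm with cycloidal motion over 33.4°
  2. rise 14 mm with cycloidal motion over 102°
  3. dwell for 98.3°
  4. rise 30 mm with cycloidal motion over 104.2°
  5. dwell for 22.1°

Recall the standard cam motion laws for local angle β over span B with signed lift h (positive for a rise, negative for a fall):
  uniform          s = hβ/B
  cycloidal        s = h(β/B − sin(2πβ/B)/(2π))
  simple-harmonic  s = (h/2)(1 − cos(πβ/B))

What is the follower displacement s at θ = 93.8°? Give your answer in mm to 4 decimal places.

seg 1 [0°–33.4°] cycloidal, h=20: full span → s += 20 → s = 20.0000
seg 2 [33.4°–135.4°] cycloidal, h=14: θ=93.8° here. β=60.4, B=102. 14·(0.5922 − sin(2π·0.5922)/(2π)) = 9.5095 → s = 29.5095

29.5095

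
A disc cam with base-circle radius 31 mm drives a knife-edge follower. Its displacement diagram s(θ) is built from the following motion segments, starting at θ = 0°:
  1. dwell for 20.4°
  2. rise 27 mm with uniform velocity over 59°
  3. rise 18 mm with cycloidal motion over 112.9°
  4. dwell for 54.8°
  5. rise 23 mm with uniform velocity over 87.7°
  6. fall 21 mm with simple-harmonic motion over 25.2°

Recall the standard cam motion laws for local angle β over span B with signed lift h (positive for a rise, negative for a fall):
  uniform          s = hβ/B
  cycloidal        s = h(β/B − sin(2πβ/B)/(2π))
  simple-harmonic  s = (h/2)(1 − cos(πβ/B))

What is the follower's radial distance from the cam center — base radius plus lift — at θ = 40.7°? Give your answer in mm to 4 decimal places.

seg 1 [0°–20.4°] dwell: s stays 0.0000
seg 2 [20.4°–79.4°] uniform, h=27: θ=40.7° here. β=20.3, B=59. 27·20.3/59 = 9.2898 → s = 9.2898
radial distance = base radius + s = 31 + 9.2898 = 40.2898

40.2898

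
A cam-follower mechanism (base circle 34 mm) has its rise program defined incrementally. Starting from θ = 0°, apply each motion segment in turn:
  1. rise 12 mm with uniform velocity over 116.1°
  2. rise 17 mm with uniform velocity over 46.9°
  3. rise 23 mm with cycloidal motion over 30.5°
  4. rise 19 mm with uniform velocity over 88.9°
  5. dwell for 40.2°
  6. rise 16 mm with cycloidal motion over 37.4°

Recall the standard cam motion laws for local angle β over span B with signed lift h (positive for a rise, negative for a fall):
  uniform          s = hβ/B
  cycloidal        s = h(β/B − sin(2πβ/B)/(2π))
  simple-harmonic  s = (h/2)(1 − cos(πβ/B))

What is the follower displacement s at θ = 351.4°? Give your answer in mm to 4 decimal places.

seg 1 [0°–116.1°] uniform, h=12: full span → s += 12 → s = 12.0000
seg 2 [116.1°–163°] uniform, h=17: full span → s += 17 → s = 29.0000
seg 3 [163°–193.5°] cycloidal, h=23: full span → s += 23 → s = 52.0000
seg 4 [193.5°–282.4°] uniform, h=19: full span → s += 19 → s = 71.0000
seg 5 [282.4°–322.6°] dwell: s stays 71.0000
seg 6 [322.6°–360°] cycloidal, h=16: θ=351.4° here. β=28.8, B=37.4. 16·(0.7701 − sin(2π·0.7701)/(2π)) = 14.8471 → s = 85.8471

85.8471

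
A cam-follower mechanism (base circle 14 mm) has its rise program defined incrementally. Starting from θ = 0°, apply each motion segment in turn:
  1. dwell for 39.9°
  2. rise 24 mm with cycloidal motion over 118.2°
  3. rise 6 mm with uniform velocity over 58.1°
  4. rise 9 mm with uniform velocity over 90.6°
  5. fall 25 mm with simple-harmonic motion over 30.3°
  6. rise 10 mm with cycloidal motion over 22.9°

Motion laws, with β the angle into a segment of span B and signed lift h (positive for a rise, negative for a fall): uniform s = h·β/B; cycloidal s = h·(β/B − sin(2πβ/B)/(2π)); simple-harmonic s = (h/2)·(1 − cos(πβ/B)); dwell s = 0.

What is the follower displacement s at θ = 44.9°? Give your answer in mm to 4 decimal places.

seg 1 [0°–39.9°] dwell: s stays 0.0000
seg 2 [39.9°–158.1°] cycloidal, h=24: θ=44.9° here. β=5, B=118.2. 24·(0.0423 − sin(2π·0.0423)/(2π)) = 0.0119 → s = 0.0119

0.0119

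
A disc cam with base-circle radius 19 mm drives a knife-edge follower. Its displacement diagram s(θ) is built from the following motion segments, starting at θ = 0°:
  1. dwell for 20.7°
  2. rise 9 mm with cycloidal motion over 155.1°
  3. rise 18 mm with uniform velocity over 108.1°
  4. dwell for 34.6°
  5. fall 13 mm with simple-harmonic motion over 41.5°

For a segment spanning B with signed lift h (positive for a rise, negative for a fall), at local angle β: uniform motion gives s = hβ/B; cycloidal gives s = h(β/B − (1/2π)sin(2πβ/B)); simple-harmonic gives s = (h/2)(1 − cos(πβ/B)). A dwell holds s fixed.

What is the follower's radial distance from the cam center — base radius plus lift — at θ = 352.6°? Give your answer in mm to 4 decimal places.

seg 1 [0°–20.7°] dwell: s stays 0.0000
seg 2 [20.7°–175.8°] cycloidal, h=9: full span → s += 9 → s = 9.0000
seg 3 [175.8°–283.9°] uniform, h=18: full span → s += 18 → s = 27.0000
seg 4 [283.9°–318.5°] dwell: s stays 27.0000
seg 5 [318.5°–360°] simple-harmonic, h=-13: θ=352.6° here. β=34.1, B=41.5. -13/2·(1 − cos(π·0.8217)) = -12.0065 → s = 14.9935
radial distance = base radius + s = 19 + 14.9935 = 33.9935

33.9935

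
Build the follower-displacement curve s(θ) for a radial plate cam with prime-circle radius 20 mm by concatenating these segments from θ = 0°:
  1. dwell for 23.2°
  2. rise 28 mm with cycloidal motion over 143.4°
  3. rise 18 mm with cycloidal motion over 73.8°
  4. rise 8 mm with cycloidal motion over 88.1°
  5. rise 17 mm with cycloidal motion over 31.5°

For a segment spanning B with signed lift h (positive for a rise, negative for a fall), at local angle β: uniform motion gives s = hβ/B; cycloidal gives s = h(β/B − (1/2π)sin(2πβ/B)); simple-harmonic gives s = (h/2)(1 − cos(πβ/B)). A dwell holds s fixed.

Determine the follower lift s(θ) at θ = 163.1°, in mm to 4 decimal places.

seg 1 [0°–23.2°] dwell: s stays 0.0000
seg 2 [23.2°–166.6°] cycloidal, h=28: θ=163.1° here. β=139.9, B=143.4. 28·(0.9756 − sin(2π·0.9756)/(2π)) = 27.9973 → s = 27.9973

27.9973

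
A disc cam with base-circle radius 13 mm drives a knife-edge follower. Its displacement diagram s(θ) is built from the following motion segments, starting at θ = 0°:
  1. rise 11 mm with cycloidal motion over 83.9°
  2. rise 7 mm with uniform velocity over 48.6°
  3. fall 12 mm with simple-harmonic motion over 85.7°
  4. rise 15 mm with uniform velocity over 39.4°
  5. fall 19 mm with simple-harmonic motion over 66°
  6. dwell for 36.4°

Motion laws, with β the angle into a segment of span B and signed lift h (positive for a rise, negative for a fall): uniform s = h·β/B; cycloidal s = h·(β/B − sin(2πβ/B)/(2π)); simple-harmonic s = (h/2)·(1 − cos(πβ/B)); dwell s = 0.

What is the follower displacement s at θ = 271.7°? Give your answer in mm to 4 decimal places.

seg 1 [0°–83.9°] cycloidal, h=11: full span → s += 11 → s = 11.0000
seg 2 [83.9°–132.5°] uniform, h=7: full span → s += 7 → s = 18.0000
seg 3 [132.5°–218.2°] simple-harmonic, h=-12: full span → s += -12 → s = 6.0000
seg 4 [218.2°–257.6°] uniform, h=15: full span → s += 15 → s = 21.0000
seg 5 [257.6°–323.6°] simple-harmonic, h=-19: θ=271.7° here. β=14.1, B=66. -19/2·(1 − cos(π·0.2136)) = -2.0605 → s = 18.9395

18.9395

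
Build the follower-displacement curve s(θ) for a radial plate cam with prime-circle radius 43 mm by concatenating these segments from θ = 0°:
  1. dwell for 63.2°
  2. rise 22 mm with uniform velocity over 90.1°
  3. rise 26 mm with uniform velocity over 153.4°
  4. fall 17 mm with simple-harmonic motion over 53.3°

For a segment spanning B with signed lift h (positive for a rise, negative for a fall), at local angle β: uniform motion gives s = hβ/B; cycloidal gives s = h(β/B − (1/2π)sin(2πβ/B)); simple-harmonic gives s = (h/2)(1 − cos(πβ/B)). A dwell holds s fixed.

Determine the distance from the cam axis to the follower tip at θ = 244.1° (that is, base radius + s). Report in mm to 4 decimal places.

seg 1 [0°–63.2°] dwell: s stays 0.0000
seg 2 [63.2°–153.3°] uniform, h=22: full span → s += 22 → s = 22.0000
seg 3 [153.3°–306.7°] uniform, h=26: θ=244.1° here. β=90.8, B=153.4. 26·90.8/153.4 = 15.3898 → s = 37.3898
radial distance = base radius + s = 43 + 37.3898 = 80.3898

80.3898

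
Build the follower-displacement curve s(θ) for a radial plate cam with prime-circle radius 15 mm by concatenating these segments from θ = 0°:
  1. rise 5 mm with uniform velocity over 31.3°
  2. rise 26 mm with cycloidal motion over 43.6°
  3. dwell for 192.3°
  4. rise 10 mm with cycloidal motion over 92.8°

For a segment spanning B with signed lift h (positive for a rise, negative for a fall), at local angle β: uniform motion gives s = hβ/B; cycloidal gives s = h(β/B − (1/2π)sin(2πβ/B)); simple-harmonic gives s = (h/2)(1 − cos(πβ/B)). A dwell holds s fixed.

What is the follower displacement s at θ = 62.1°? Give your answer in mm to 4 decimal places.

seg 1 [0°–31.3°] uniform, h=5: full span → s += 5 → s = 5.0000
seg 2 [31.3°–74.9°] cycloidal, h=26: θ=62.1° here. β=30.8, B=43.6. 26·(0.7064 − sin(2π·0.7064)/(2π)) = 22.3509 → s = 27.3509

27.3509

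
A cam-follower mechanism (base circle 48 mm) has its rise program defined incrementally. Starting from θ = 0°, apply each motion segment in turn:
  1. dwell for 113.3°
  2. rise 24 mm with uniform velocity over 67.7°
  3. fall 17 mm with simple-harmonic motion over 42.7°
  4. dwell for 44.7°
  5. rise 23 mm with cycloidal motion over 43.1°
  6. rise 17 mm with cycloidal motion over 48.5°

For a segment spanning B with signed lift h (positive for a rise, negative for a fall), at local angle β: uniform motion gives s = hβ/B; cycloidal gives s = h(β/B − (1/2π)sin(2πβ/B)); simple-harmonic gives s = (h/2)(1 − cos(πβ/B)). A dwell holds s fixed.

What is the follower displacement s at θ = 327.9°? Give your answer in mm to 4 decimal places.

seg 1 [0°–113.3°] dwell: s stays 0.0000
seg 2 [113.3°–181°] uniform, h=24: full span → s += 24 → s = 24.0000
seg 3 [181°–223.7°] simple-harmonic, h=-17: full span → s += -17 → s = 7.0000
seg 4 [223.7°–268.4°] dwell: s stays 7.0000
seg 5 [268.4°–311.5°] cycloidal, h=23: full span → s += 23 → s = 30.0000
seg 6 [311.5°–360°] cycloidal, h=17: θ=327.9° here. β=16.4, B=48.5. 17·(0.3381 − sin(2π·0.3381)/(2π)) = 3.4473 → s = 33.4473

33.4473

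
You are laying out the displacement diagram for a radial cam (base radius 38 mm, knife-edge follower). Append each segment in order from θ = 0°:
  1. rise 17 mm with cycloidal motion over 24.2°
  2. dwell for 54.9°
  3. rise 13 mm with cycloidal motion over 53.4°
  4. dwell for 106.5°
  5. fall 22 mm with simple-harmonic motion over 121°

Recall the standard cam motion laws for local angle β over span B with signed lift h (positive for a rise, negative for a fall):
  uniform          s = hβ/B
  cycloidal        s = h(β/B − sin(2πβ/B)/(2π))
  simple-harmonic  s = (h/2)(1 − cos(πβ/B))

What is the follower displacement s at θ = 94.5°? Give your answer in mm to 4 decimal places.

seg 1 [0°–24.2°] cycloidal, h=17: full span → s += 17 → s = 17.0000
seg 2 [24.2°–79.1°] dwell: s stays 17.0000
seg 3 [79.1°–132.5°] cycloidal, h=13: θ=94.5° here. β=15.4, B=53.4. 13·(0.2884 − sin(2π·0.2884)/(2π)) = 1.7399 → s = 18.7399

18.7399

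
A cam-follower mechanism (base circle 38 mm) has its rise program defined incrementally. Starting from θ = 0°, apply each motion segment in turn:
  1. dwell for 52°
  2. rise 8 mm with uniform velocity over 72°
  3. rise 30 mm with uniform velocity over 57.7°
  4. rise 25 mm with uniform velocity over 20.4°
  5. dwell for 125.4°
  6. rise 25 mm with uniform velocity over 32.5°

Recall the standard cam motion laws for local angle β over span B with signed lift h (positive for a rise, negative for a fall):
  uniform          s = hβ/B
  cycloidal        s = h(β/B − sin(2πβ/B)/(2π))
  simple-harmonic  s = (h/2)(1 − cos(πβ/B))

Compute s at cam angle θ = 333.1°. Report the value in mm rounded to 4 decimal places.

seg 1 [0°–52°] dwell: s stays 0.0000
seg 2 [52°–124°] uniform, h=8: full span → s += 8 → s = 8.0000
seg 3 [124°–181.7°] uniform, h=30: full span → s += 30 → s = 38.0000
seg 4 [181.7°–202.1°] uniform, h=25: full span → s += 25 → s = 63.0000
seg 5 [202.1°–327.5°] dwell: s stays 63.0000
seg 6 [327.5°–360°] uniform, h=25: θ=333.1° here. β=5.6, B=32.5. 25·5.6/32.5 = 4.3077 → s = 67.3077

67.3077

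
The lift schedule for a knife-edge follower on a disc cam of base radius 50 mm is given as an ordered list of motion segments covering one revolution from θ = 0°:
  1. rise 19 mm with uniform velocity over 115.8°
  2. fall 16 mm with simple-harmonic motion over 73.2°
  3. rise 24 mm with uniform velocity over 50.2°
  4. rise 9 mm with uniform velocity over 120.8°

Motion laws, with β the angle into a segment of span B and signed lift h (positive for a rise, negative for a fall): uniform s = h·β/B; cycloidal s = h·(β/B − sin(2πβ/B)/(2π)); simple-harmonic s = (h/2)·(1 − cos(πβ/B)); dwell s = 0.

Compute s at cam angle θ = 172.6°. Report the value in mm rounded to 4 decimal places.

seg 1 [0°–115.8°] uniform, h=19: full span → s += 19 → s = 19.0000
seg 2 [115.8°–189°] simple-harmonic, h=-16: θ=172.6° here. β=56.8, B=73.2. -16/2·(1 − cos(π·0.7760)) = -14.0988 → s = 4.9012

4.9012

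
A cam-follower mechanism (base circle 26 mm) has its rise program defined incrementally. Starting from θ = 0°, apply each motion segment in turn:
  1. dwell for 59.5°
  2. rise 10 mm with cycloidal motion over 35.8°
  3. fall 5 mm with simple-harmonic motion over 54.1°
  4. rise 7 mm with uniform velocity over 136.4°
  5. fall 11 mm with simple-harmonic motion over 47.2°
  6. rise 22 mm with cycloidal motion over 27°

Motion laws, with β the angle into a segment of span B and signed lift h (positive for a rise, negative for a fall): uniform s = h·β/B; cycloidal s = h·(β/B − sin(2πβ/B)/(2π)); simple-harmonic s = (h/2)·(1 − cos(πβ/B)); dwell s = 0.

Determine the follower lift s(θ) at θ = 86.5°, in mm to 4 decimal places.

seg 1 [0°–59.5°] dwell: s stays 0.0000
seg 2 [59.5°–95.3°] cycloidal, h=10: θ=86.5° here. β=27, B=35.8. 10·(0.7542 − sin(2π·0.7542)/(2π)) = 9.1329 → s = 9.1329

9.1329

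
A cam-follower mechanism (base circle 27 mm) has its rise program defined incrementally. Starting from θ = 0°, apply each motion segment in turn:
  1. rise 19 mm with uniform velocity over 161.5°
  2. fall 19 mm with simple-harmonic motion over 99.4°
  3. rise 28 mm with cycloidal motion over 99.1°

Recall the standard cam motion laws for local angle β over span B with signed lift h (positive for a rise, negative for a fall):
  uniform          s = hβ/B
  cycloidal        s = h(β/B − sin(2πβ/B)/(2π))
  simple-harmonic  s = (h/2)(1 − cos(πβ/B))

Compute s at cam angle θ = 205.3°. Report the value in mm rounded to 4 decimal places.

seg 1 [0°–161.5°] uniform, h=19: full span → s += 19 → s = 19.0000
seg 2 [161.5°–260.9°] simple-harmonic, h=-19: θ=205.3° here. β=43.8, B=99.4. -19/2·(1 − cos(π·0.4406)) = -7.7388 → s = 11.2612

11.2612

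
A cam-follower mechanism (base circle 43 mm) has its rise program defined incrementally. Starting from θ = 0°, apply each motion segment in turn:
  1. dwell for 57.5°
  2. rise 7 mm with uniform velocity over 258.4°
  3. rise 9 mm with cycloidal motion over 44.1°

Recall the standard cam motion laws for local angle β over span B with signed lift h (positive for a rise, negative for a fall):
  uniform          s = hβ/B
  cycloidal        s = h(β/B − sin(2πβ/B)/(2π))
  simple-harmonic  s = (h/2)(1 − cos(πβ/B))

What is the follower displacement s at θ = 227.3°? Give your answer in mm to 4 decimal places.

seg 1 [0°–57.5°] dwell: s stays 0.0000
seg 2 [57.5°–315.9°] uniform, h=7: θ=227.3° here. β=169.8, B=258.4. 7·169.8/258.4 = 4.5998 → s = 4.5998

4.5998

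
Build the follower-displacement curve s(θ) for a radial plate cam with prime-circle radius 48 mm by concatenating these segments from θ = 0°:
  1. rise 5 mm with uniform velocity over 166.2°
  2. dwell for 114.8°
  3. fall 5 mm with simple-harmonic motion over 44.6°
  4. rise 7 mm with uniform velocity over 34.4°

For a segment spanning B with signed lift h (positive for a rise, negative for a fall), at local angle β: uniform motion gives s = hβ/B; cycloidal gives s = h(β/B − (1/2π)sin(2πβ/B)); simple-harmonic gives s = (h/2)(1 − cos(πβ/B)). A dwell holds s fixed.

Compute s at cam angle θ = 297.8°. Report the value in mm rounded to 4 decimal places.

seg 1 [0°–166.2°] uniform, h=5: full span → s += 5 → s = 5.0000
seg 2 [166.2°–281°] dwell: s stays 5.0000
seg 3 [281°–325.6°] simple-harmonic, h=-5: θ=297.8° here. β=16.8, B=44.6. -5/2·(1 − cos(π·0.3767)) = -1.5555 → s = 3.4445

3.4445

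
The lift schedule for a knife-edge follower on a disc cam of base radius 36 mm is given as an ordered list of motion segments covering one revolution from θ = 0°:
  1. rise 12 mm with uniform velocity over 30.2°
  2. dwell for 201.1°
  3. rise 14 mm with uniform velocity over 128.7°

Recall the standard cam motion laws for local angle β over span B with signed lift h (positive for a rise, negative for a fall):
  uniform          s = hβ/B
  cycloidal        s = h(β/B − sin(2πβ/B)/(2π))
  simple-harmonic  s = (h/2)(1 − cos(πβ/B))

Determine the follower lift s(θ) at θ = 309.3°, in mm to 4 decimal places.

seg 1 [0°–30.2°] uniform, h=12: full span → s += 12 → s = 12.0000
seg 2 [30.2°–231.3°] dwell: s stays 12.0000
seg 3 [231.3°–360°] uniform, h=14: θ=309.3° here. β=78, B=128.7. 14·78/128.7 = 8.4848 → s = 20.4848

20.4848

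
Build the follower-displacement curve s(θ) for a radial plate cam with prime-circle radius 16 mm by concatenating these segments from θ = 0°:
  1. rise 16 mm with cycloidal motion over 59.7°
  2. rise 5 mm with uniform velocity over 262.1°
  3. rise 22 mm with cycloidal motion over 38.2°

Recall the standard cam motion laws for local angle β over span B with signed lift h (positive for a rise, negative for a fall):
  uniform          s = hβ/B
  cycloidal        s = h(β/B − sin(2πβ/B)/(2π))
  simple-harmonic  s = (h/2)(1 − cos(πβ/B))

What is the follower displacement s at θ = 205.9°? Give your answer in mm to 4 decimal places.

seg 1 [0°–59.7°] cycloidal, h=16: full span → s += 16 → s = 16.0000
seg 2 [59.7°–321.8°] uniform, h=5: θ=205.9° here. β=146.2, B=262.1. 5·146.2/262.1 = 2.7890 → s = 18.7890

18.7890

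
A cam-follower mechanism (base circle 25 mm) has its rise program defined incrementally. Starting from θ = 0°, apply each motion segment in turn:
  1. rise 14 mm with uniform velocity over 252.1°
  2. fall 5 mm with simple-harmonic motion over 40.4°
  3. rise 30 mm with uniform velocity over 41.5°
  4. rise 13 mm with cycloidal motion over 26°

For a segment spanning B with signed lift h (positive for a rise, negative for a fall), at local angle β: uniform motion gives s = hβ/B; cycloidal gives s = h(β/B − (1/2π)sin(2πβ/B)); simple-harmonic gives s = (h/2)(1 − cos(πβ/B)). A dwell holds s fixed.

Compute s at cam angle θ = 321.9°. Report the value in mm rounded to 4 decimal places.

seg 1 [0°–252.1°] uniform, h=14: full span → s += 14 → s = 14.0000
seg 2 [252.1°–292.5°] simple-harmonic, h=-5: full span → s += -5 → s = 9.0000
seg 3 [292.5°–334°] uniform, h=30: θ=321.9° here. β=29.4, B=41.5. 30·29.4/41.5 = 21.2530 → s = 30.2530

30.2530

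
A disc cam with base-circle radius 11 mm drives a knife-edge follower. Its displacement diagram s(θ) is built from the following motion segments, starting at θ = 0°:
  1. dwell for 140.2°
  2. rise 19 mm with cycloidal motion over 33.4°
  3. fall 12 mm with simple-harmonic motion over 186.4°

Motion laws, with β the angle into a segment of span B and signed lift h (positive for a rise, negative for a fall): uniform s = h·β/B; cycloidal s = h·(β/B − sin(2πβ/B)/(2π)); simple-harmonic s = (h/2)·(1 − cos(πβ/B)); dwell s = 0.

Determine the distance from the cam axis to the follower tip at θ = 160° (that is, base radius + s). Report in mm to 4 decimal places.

seg 1 [0°–140.2°] dwell: s stays 0.0000
seg 2 [140.2°–173.6°] cycloidal, h=19: θ=160° here. β=19.8, B=33.4. 19·(0.5928 − sin(2π·0.5928)/(2π)) = 12.9287 → s = 12.9287
radial distance = base radius + s = 11 + 12.9287 = 23.9287

23.9287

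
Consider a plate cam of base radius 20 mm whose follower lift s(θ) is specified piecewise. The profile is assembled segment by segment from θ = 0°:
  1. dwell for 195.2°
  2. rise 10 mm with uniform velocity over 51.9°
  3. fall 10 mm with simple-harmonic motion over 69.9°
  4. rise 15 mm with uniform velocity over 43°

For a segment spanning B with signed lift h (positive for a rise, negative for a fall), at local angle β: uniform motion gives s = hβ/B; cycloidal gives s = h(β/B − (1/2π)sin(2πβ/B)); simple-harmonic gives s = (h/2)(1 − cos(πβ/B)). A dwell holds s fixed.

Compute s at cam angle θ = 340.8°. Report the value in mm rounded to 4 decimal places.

seg 1 [0°–195.2°] dwell: s stays 0.0000
seg 2 [195.2°–247.1°] uniform, h=10: full span → s += 10 → s = 10.0000
seg 3 [247.1°–317°] simple-harmonic, h=-10: full span → s += -10 → s = 0.0000
seg 4 [317°–360°] uniform, h=15: θ=340.8° here. β=23.8, B=43. 15·23.8/43 = 8.3023 → s = 8.3023

8.3023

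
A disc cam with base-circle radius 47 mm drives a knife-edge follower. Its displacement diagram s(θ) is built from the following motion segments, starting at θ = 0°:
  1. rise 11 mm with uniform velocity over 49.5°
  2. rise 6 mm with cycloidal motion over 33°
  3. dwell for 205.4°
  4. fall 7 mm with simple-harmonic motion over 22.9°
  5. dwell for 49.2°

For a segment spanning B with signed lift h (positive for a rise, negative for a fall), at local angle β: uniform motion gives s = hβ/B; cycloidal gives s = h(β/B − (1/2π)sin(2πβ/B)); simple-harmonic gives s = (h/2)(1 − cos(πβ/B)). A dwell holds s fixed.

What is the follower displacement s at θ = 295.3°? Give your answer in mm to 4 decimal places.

seg 1 [0°–49.5°] uniform, h=11: full span → s += 11 → s = 11.0000
seg 2 [49.5°–82.5°] cycloidal, h=6: full span → s += 6 → s = 17.0000
seg 3 [82.5°–287.9°] dwell: s stays 17.0000
seg 4 [287.9°–310.8°] simple-harmonic, h=-7: θ=295.3° here. β=7.4, B=22.9. -7/2·(1 − cos(π·0.3231)) = -1.6539 → s = 15.3461

15.3461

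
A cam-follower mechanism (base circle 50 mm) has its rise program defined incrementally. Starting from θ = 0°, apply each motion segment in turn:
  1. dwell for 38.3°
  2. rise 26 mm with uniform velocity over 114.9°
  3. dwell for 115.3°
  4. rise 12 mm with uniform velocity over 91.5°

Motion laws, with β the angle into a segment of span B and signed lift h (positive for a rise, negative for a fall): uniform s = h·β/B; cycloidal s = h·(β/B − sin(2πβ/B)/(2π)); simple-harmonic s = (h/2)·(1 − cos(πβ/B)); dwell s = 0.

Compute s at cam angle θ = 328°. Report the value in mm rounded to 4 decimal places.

seg 1 [0°–38.3°] dwell: s stays 0.0000
seg 2 [38.3°–153.2°] uniform, h=26: full span → s += 26 → s = 26.0000
seg 3 [153.2°–268.5°] dwell: s stays 26.0000
seg 4 [268.5°–360°] uniform, h=12: θ=328° here. β=59.5, B=91.5. 12·59.5/91.5 = 7.8033 → s = 33.8033

33.8033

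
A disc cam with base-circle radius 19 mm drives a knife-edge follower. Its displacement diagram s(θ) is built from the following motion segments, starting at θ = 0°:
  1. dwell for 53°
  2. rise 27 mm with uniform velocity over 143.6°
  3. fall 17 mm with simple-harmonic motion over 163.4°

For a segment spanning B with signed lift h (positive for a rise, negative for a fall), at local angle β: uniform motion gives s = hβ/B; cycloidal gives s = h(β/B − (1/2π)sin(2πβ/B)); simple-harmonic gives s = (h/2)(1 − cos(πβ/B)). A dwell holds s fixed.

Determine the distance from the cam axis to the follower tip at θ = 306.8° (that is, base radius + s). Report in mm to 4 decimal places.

seg 1 [0°–53°] dwell: s stays 0.0000
seg 2 [53°–196.6°] uniform, h=27: full span → s += 27 → s = 27.0000
seg 3 [196.6°–360°] simple-harmonic, h=-17: θ=306.8° here. β=110.2, B=163.4. -17/2·(1 − cos(π·0.6744)) = -12.9280 → s = 14.0720
radial distance = base radius + s = 19 + 14.0720 = 33.0720

33.0720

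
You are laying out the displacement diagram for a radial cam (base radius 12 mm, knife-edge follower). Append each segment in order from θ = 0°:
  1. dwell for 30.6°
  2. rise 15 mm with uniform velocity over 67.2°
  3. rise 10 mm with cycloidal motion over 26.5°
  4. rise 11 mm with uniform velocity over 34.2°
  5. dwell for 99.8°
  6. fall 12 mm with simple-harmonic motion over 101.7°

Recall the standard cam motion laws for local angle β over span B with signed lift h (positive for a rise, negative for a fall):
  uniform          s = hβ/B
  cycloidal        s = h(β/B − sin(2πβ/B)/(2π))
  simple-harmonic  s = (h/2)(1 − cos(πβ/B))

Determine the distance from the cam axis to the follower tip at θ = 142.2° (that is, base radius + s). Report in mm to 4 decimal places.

seg 1 [0°–30.6°] dwell: s stays 0.0000
seg 2 [30.6°–97.8°] uniform, h=15: full span → s += 15 → s = 15.0000
seg 3 [97.8°–124.3°] cycloidal, h=10: full span → s += 10 → s = 25.0000
seg 4 [124.3°–158.5°] uniform, h=11: θ=142.2° here. β=17.9, B=34.2. 11·17.9/34.2 = 5.7573 → s = 30.7573
radial distance = base radius + s = 12 + 30.7573 = 42.7573

42.7573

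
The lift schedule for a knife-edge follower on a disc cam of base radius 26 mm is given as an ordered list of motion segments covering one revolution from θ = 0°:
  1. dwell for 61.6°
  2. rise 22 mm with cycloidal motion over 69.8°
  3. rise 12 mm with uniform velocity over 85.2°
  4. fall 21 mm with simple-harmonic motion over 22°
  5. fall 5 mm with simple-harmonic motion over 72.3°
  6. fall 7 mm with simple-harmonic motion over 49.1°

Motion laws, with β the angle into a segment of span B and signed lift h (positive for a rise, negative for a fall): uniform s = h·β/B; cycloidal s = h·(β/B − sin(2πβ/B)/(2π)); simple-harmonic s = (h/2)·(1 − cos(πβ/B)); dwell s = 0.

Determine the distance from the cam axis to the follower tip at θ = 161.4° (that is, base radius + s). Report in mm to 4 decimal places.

seg 1 [0°–61.6°] dwell: s stays 0.0000
seg 2 [61.6°–131.4°] cycloidal, h=22: full span → s += 22 → s = 22.0000
seg 3 [131.4°–216.6°] uniform, h=12: θ=161.4° here. β=30, B=85.2. 12·30/85.2 = 4.2254 → s = 26.2254
radial distance = base radius + s = 26 + 26.2254 = 52.2254

52.2254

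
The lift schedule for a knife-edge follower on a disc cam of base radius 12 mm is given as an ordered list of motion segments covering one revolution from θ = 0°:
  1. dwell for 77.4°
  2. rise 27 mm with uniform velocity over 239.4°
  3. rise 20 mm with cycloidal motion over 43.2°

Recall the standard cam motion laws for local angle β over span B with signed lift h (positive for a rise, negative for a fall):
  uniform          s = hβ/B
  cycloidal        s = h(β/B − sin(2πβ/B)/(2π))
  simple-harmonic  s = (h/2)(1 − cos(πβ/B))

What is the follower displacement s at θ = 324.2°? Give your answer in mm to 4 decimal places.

seg 1 [0°–77.4°] dwell: s stays 0.0000
seg 2 [77.4°–316.8°] uniform, h=27: full span → s += 27 → s = 27.0000
seg 3 [316.8°–360°] cycloidal, h=20: θ=324.2° here. β=7.4, B=43.2. 20·(0.1713 − sin(2π·0.1713)/(2π)) = 0.6242 → s = 27.6242

27.6242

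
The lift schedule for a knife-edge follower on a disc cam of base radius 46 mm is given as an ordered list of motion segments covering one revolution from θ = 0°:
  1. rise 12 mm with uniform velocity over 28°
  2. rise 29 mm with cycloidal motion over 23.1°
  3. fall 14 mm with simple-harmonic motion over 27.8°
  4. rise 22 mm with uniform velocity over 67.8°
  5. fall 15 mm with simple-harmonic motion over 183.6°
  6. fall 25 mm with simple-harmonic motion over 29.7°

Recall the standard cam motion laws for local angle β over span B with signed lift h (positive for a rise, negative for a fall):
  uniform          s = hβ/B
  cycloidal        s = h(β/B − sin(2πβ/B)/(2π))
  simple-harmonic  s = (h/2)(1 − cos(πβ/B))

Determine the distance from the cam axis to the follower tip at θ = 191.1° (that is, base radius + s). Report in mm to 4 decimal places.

seg 1 [0°–28°] uniform, h=12: full span → s += 12 → s = 12.0000
seg 2 [28°–51.1°] cycloidal, h=29: full span → s += 29 → s = 41.0000
seg 3 [51.1°–78.9°] simple-harmonic, h=-14: full span → s += -14 → s = 27.0000
seg 4 [78.9°–146.7°] uniform, h=22: full span → s += 22 → s = 49.0000
seg 5 [146.7°–330.3°] simple-harmonic, h=-15: θ=191.1° here. β=44.4, B=183.6. -15/2·(1 − cos(π·0.2418)) = -2.0623 → s = 46.9377
radial distance = base radius + s = 46 + 46.9377 = 92.9377

92.9377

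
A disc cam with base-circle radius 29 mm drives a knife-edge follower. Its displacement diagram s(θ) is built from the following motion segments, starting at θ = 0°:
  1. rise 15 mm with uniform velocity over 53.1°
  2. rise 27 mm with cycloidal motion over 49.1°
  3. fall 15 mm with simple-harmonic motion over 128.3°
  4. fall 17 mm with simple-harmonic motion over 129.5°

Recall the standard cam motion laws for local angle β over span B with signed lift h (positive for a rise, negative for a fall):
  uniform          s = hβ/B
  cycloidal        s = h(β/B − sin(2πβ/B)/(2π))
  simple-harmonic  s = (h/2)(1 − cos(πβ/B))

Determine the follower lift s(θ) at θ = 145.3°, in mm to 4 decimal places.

seg 1 [0°–53.1°] uniform, h=15: full span → s += 15 → s = 15.0000
seg 2 [53.1°–102.2°] cycloidal, h=27: full span → s += 27 → s = 42.0000
seg 3 [102.2°–230.5°] simple-harmonic, h=-15: θ=145.3° here. β=43.1, B=128.3. -15/2·(1 − cos(π·0.3359)) = -3.8031 → s = 38.1969

38.1969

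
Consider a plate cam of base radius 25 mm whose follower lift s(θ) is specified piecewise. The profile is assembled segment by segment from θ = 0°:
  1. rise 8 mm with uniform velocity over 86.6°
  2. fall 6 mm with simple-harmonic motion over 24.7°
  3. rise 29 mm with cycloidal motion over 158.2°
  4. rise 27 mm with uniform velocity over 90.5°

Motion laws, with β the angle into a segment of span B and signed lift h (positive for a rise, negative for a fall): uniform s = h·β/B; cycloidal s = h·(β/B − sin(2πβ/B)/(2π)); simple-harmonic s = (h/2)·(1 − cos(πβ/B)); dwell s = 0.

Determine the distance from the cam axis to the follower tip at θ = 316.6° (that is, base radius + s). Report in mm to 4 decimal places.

seg 1 [0°–86.6°] uniform, h=8: full span → s += 8 → s = 8.0000
seg 2 [86.6°–111.3°] simple-harmonic, h=-6: full span → s += -6 → s = 2.0000
seg 3 [111.3°–269.5°] cycloidal, h=29: full span → s += 29 → s = 31.0000
seg 4 [269.5°–360°] uniform, h=27: θ=316.6° here. β=47.1, B=90.5. 27·47.1/90.5 = 14.0519 → s = 45.0519
radial distance = base radius + s = 25 + 45.0519 = 70.0519

70.0519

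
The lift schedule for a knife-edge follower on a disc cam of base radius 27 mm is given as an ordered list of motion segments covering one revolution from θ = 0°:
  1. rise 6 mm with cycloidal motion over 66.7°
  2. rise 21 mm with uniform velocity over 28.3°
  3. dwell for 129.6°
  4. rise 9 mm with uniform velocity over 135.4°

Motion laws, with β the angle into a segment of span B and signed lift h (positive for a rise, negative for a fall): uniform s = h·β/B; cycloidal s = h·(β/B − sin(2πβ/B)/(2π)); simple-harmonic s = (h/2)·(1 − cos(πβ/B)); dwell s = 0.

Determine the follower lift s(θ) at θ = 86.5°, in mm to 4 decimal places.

seg 1 [0°–66.7°] cycloidal, h=6: full span → s += 6 → s = 6.0000
seg 2 [66.7°–95°] uniform, h=21: θ=86.5° here. β=19.8, B=28.3. 21·19.8/28.3 = 14.6926 → s = 20.6926

20.6926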